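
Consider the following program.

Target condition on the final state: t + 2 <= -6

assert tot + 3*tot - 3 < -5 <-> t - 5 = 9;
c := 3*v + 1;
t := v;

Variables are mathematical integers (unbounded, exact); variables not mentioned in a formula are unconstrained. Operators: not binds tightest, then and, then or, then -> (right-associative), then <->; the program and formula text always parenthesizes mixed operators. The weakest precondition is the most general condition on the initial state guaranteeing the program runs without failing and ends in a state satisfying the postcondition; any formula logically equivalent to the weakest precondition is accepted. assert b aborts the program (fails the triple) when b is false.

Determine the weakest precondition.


Working backward. After the program, the postcondition t + 2 <= -6 must hold; in canonical form it is t <= -8.
Before t := v: v <= -8
Before c := 3*v + 1: v <= -8
Before assert tot + 3*tot - 3 < -5 <-> t - 5 = 9: (4*tot < -2 <-> t = 14) and v <= -8
Answer: WP = (4*tot < -2 <-> t = 14) and v <= -8


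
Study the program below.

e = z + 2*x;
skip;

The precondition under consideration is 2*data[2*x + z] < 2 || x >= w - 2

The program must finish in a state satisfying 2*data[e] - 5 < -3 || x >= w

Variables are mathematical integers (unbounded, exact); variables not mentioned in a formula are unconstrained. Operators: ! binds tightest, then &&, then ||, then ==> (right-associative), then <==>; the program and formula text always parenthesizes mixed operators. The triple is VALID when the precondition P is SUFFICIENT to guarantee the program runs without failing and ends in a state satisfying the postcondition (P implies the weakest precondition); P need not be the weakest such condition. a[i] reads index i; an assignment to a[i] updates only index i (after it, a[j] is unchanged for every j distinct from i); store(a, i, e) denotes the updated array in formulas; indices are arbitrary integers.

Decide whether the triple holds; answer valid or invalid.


Working backward. After the program, the postcondition 2*data[e] - 5 < -3 || x >= w must hold; in canonical form it is 2*data[e] < 2 || x >= w.
Before skip: 2*data[e] < 2 || x >= w
Before e := z + 2*x: 2*data[2*x + z] < 2 || x >= w
The weakest precondition is 2*data[2*x + z] < 2 || x >= w.
Check whether 2*data[2*x + z] < 2 || x >= w - 2 implies it.
Countermodel: at the initial state data = {[0] = 1, elsewhere 1}, w = 1, x = 0, z = 0, the precondition holds but the weakest precondition fails.
Answer: invalid


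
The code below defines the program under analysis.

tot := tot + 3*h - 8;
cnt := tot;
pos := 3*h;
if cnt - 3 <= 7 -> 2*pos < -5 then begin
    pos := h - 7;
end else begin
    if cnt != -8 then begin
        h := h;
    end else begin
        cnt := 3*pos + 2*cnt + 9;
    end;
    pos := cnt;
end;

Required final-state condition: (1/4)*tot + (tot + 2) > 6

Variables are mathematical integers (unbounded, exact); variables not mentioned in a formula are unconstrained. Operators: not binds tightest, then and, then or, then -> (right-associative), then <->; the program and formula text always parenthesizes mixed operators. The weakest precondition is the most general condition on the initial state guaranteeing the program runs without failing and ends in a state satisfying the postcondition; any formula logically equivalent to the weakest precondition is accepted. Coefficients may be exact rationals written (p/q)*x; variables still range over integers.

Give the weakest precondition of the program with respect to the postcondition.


Working backward. After the program, the postcondition (1/4)*tot + (tot + 2) > 6 must hold; in canonical form it is (5/4)*tot > 4.
Then branch requires (5/4)*tot > 4; else branch requires (cnt != -8 -> (5/4)*tot > 4) and ((not (cnt != -8)) -> (5/4)*tot > 4).
Before the if: ((cnt <= 10 -> 2*pos < -5) -> (5/4)*tot > 4) and ((not (cnt <= 10 -> 2*pos < -5)) -> ((cnt != -8 -> (5/4)*tot > 4) and ((not (cnt != -8)) -> (5/4)*tot > 4)))
Before pos := 3*h: ((cnt <= 10 -> 6*h < -5) -> (5/4)*tot > 4) and ((not (cnt <= 10 -> 6*h < -5)) -> ((cnt != -8 -> (5/4)*tot > 4) and ((not (cnt != -8)) -> (5/4)*tot > 4)))
Before cnt := tot: ((tot <= 10 -> 6*h < -5) -> (5/4)*tot > 4) and ((not (tot <= 10 -> 6*h < -5)) -> ((tot != -8 -> (5/4)*tot > 4) and ((not (tot != -8)) -> (5/4)*tot > 4)))
Before tot := tot + 3*h - 8: ((3*h + tot <= 18 -> 6*h < -5) -> (15/4)*h + (5/4)*tot > 14) and ((not (3*h + tot <= 18 -> 6*h < -5)) -> ((3*h + tot != 0 -> (15/4)*h + (5/4)*tot > 14) and ((not (3*h + tot != 0)) -> (15/4)*h + (5/4)*tot > 14)))
Answer: WP = ((3*h + tot <= 18 -> 6*h < -5) -> (15/4)*h + (5/4)*tot > 14) and ((not (3*h + tot <= 18 -> 6*h < -5)) -> ((3*h + tot != 0 -> (15/4)*h + (5/4)*tot > 14) and ((not (3*h + tot != 0)) -> (15/4)*h + (5/4)*tot > 14)))


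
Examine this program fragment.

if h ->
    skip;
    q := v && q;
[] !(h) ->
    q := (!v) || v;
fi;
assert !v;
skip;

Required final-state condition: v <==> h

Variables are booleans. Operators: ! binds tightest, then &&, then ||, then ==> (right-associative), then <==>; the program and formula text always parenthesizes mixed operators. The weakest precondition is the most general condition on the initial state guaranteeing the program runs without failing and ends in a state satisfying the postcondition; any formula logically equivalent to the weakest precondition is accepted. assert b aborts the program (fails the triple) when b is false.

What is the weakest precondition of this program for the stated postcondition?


Working backward. After the program, v <==> h must hold.
Before skip: v <==> h
Before assert !v: (!v) && (v <==> h)
Then branch requires (!v) && (v <==> h); else branch requires (!v) && (v <==> h).
Before the if: (h ==> ((!v) && (v <==> h))) && ((!h) ==> ((!v) && (v <==> h)))
Answer: WP = (h ==> ((!v) && (v <==> h))) && ((!h) ==> ((!v) && (v <==> h)))


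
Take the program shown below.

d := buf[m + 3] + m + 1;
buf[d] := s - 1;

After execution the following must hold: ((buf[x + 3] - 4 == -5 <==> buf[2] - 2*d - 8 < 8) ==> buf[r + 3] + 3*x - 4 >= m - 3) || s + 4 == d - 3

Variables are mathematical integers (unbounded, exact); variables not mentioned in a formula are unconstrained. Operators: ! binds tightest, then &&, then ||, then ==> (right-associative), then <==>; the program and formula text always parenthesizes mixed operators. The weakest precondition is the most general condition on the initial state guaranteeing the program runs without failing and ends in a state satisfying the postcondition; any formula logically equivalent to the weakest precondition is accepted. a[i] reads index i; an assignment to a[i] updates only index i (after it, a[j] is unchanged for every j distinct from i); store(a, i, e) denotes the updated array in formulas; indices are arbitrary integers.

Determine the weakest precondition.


Working backward. After the program, the postcondition ((buf[x + 3] - 4 == -5 <==> buf[2] - 2*d - 8 < 8) ==> buf[r + 3] + 3*x - 4 >= m - 3) || s + 4 == d - 3 must hold; in canonical form it is ((buf[x + 3] == -1 <==> buf[2] < 2*d + 16) ==> buf[r + 3] + 3*x >= m + 1) || s == d - 7.
Before buf[d] := s - 1: ((store(buf, d, s - 1)[x + 3] == -1 <==> store(buf, d, s - 1)[2] < 2*d + 16) ==> store(buf, d, s - 1)[r + 3] + 3*x >= m + 1) || s == d - 7
Before d := buf[m + 3] + m + 1: ((store(buf, buf[m + 3] + m + 1, s - 1)[x + 3] == -1 <==> store(buf, buf[m + 3] + m + 1, s - 1)[2] < 2*buf[m + 3] + 2*m + 18) ==> store(buf, buf[m + 3] + m + 1, s - 1)[r + 3] + 3*x >= m + 1) || s == buf[m + 3] + m - 6
Answer: WP = ((store(buf, buf[m + 3] + m + 1, s - 1)[x + 3] == -1 <==> store(buf, buf[m + 3] + m + 1, s - 1)[2] < 2*buf[m + 3] + 2*m + 18) ==> store(buf, buf[m + 3] + m + 1, s - 1)[r + 3] + 3*x >= m + 1) || s == buf[m + 3] + m - 6


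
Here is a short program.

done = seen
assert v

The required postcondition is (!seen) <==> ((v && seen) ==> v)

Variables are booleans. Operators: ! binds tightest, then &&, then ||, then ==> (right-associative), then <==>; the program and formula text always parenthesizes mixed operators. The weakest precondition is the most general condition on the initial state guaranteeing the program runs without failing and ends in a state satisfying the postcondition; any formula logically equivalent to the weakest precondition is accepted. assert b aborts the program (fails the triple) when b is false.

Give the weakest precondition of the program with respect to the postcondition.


Working backward. After the program, (!seen) <==> ((v && seen) ==> v) must hold.
Before assert v: v && ((!seen) <==> ((v && seen) ==> v))
Before done := seen: v && ((!seen) <==> ((v && seen) ==> v))
Answer: WP = v && ((!seen) <==> ((v && seen) ==> v))


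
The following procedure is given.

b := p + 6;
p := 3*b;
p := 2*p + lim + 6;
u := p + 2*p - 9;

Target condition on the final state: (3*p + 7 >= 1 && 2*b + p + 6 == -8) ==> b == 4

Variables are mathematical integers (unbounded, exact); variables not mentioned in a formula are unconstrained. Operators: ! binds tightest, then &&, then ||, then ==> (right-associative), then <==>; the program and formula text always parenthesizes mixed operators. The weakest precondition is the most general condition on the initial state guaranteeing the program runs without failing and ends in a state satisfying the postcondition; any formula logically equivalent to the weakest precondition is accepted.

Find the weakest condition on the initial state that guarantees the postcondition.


Working backward. After the program, the postcondition (3*p + 7 >= 1 && 2*b + p + 6 == -8) ==> b == 4 must hold; in canonical form it is (3*p >= -6 && 2*b + p == -14) ==> b == 4.
Before u := p + 2*p - 9: (3*p >= -6 && 2*b + p == -14) ==> b == 4
Before p := 2*p + lim + 6: (3*lim + 6*p >= -24 && 2*b + lim + 2*p == -20) ==> b == 4
Before p := 3*b: (18*b + 3*lim >= -24 && 8*b + lim == -20) ==> b == 4
Before b := p + 6: (3*lim + 18*p >= -132 && lim + 8*p == -68) ==> p == -2
Answer: WP = (3*lim + 18*p >= -132 && lim + 8*p == -68) ==> p == -2


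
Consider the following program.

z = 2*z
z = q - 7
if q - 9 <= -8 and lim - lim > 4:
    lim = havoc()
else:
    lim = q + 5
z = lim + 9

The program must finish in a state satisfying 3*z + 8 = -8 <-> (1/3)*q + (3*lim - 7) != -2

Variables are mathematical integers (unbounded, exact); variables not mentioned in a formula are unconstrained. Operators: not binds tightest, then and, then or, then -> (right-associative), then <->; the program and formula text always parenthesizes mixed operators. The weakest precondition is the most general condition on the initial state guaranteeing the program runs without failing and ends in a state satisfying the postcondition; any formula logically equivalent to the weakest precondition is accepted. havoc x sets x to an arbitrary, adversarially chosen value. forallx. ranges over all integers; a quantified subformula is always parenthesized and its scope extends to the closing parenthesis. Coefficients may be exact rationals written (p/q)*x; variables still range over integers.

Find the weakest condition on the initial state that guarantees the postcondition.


Working backward. After the program, the postcondition 3*z + 8 = -8 <-> (1/3)*q + (3*lim - 7) != -2 must hold; in canonical form it is 3*z = -16 <-> 3*lim + (1/3)*q != 5.
Before z := lim + 9: 3*lim = -43 <-> 3*lim + (1/3)*q != 5
Then branch requires forall lim_1. (3*lim_1 = -43 <-> 3*lim_1 + (1/3)*q != 5); else branch requires 3*q = -58 <-> (10/3)*q != -10.
Before the if: 3*q = -58 <-> (10/3)*q != -10
Before z := q - 7: 3*q = -58 <-> (10/3)*q != -10
Before z := 2*z: 3*q = -58 <-> (10/3)*q != -10
Answer: WP = 3*q = -58 <-> (10/3)*q != -10


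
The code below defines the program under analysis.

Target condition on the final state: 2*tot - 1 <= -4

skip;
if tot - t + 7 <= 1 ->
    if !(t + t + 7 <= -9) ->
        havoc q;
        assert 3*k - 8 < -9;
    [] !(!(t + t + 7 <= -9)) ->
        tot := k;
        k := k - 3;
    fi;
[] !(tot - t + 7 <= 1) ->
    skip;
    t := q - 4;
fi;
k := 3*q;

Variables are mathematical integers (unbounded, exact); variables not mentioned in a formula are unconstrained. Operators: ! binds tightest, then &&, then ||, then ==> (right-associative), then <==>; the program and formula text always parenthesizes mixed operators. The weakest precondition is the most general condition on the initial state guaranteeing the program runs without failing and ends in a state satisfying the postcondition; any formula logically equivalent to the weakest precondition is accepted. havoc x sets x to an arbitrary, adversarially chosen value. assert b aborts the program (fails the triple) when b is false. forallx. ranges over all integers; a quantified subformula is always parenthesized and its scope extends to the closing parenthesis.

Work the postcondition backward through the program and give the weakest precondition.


Working backward. After the program, the postcondition 2*tot - 1 <= -4 must hold; in canonical form it is 2*tot <= -3.
Before k := 3*q: 2*tot <= -3
Then branch requires ((!(2*t <= -16)) ==> (3*k < -1 && 2*tot <= -3)) && (2*t <= -16 ==> 2*k <= -3); else branch requires 2*tot <= -3.
Before the if: (tot <= t - 6 ==> (((!(2*t <= -16)) ==> (3*k < -1 && 2*tot <= -3)) && (2*t <= -16 ==> 2*k <= -3))) && ((!(tot <= t - 6)) ==> 2*tot <= -3)
Before skip: (tot <= t - 6 ==> (((!(2*t <= -16)) ==> (3*k < -1 && 2*tot <= -3)) && (2*t <= -16 ==> 2*k <= -3))) && ((!(tot <= t - 6)) ==> 2*tot <= -3)
Answer: WP = (tot <= t - 6 ==> (((!(2*t <= -16)) ==> (3*k < -1 && 2*tot <= -3)) && (2*t <= -16 ==> 2*k <= -3))) && ((!(tot <= t - 6)) ==> 2*tot <= -3)


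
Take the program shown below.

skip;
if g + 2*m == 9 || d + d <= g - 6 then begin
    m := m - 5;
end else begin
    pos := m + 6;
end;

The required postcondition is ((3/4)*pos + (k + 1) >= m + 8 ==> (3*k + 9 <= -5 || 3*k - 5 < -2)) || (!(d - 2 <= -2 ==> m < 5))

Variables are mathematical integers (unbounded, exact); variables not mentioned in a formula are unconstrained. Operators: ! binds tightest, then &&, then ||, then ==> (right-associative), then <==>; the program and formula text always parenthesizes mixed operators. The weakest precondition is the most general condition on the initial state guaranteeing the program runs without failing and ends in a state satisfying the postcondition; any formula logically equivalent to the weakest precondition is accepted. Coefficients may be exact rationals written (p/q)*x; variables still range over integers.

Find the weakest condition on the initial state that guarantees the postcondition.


Working backward. After the program, the postcondition ((3/4)*pos + (k + 1) >= m + 8 ==> (3*k + 9 <= -5 || 3*k - 5 < -2)) || (!(d - 2 <= -2 ==> m < 5)) must hold; in canonical form it is (k + (3/4)*pos >= m + 7 ==> (3*k <= -14 || 3*k < 3)) || (!(d <= 0 ==> m < 5)).
Then branch requires (k + (3/4)*pos >= m + 2 ==> (3*k <= -14 || 3*k < 3)) || (!(d <= 0 ==> m < 10)); else branch requires (k >= (1/4)*m + 5/2 ==> (3*k <= -14 || 3*k < 3)) || (!(d <= 0 ==> m < 5)).
Before the if: ((g + 2*m == 9 || 2*d <= g - 6) ==> ((k + (3/4)*pos >= m + 2 ==> (3*k <= -14 || 3*k < 3)) || (!(d <= 0 ==> m < 10)))) && ((!(g + 2*m == 9 || 2*d <= g - 6)) ==> ((k >= (1/4)*m + 5/2 ==> (3*k <= -14 || 3*k < 3)) || (!(d <= 0 ==> m < 5))))
Before skip: ((g + 2*m == 9 || 2*d <= g - 6) ==> ((k + (3/4)*pos >= m + 2 ==> (3*k <= -14 || 3*k < 3)) || (!(d <= 0 ==> m < 10)))) && ((!(g + 2*m == 9 || 2*d <= g - 6)) ==> ((k >= (1/4)*m + 5/2 ==> (3*k <= -14 || 3*k < 3)) || (!(d <= 0 ==> m < 5))))
Answer: WP = ((g + 2*m == 9 || 2*d <= g - 6) ==> ((k + (3/4)*pos >= m + 2 ==> (3*k <= -14 || 3*k < 3)) || (!(d <= 0 ==> m < 10)))) && ((!(g + 2*m == 9 || 2*d <= g - 6)) ==> ((k >= (1/4)*m + 5/2 ==> (3*k <= -14 || 3*k < 3)) || (!(d <= 0 ==> m < 5))))


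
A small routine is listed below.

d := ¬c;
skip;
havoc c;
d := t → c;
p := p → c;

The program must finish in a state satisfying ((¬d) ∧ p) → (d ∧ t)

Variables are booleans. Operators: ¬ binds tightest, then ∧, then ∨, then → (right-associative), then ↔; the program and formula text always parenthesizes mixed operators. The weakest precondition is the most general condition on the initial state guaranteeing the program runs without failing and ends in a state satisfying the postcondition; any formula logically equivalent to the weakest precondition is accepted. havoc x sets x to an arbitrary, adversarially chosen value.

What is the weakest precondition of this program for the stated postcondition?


Working backward. After the program, ((¬d) ∧ p) → (d ∧ t) must hold.
Before p := p → c: ((¬d) ∧ (p → c)) → (d ∧ t)
Before d := t → c: ((¬(t → c)) ∧ (p → c)) → ((t → c) ∧ t)
Before havoc c: ¬(t ∧ (¬p))
Before skip: ¬(t ∧ (¬p))
Before d := ¬c: ¬(t ∧ (¬p))
Answer: WP = ¬(t ∧ (¬p))


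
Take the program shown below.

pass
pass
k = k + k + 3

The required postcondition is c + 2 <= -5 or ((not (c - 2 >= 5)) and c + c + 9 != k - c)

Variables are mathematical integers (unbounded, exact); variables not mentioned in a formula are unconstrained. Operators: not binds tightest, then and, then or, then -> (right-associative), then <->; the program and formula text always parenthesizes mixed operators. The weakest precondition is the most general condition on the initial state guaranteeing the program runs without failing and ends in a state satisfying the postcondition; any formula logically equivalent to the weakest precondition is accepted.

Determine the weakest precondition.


Working backward. After the program, the postcondition c + 2 <= -5 or ((not (c - 2 >= 5)) and c + c + 9 != k - c) must hold; in canonical form it is c <= -7 or ((not (c >= 7)) and 3*c != k - 9).
Before k := k + k + 3: c <= -7 or ((not (c >= 7)) and 3*c != 2*k - 6)
Before skip: c <= -7 or ((not (c >= 7)) and 3*c != 2*k - 6)
Before skip: c <= -7 or ((not (c >= 7)) and 3*c != 2*k - 6)
Answer: WP = c <= -7 or ((not (c >= 7)) and 3*c != 2*k - 6)


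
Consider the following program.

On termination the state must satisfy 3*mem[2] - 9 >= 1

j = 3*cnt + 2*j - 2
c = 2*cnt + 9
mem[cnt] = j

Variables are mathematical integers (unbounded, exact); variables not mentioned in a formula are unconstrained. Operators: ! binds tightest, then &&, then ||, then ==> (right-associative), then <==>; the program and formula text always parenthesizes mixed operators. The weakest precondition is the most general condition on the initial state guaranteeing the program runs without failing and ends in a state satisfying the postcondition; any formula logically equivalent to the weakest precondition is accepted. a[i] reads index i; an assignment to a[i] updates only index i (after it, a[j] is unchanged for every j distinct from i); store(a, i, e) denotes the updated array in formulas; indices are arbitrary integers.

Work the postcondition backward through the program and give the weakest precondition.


Working backward. After the program, the postcondition 3*mem[2] - 9 >= 1 must hold; in canonical form it is 3*mem[2] >= 10.
Before mem[cnt] := j: 3*store(mem, cnt, j)[2] >= 10
Before c := 2*cnt + 9: 3*store(mem, cnt, j)[2] >= 10
Before j := 3*cnt + 2*j - 2: 3*store(mem, cnt, 3*cnt + 2*j - 2)[2] >= 10
Answer: WP = 3*store(mem, cnt, 3*cnt + 2*j - 2)[2] >= 10


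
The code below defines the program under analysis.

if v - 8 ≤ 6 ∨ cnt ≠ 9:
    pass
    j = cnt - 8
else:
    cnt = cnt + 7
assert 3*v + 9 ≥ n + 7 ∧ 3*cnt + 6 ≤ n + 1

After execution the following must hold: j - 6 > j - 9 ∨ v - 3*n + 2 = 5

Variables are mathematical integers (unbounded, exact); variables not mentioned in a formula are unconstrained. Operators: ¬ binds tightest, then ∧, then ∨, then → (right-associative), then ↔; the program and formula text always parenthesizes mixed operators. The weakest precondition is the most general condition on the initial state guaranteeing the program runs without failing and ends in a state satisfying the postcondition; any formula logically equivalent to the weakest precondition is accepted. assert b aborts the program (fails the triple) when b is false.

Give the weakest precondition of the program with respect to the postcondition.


Working backward. After the program, the postcondition j - 6 > j - 9 ∨ v - 3*n + 2 = 5 must hold; in canonical form it is true.
Before assert 3*v + 9 ≥ n + 7 ∧ 3*cnt + 6 ≤ n + 1: 3*v ≥ n - 2 ∧ 3*cnt ≤ n - 5
Then branch requires 3*v ≥ n - 2 ∧ 3*cnt ≤ n - 5; else branch requires 3*v ≥ n - 2 ∧ 3*cnt ≤ n - 26.
Before the if: ((v ≤ 14 ∨ cnt ≠ 9) → (3*v ≥ n - 2 ∧ 3*cnt ≤ n - 5)) ∧ ((¬(v ≤ 14 ∨ cnt ≠ 9)) → (3*v ≥ n - 2 ∧ 3*cnt ≤ n - 26))
Answer: WP = ((v ≤ 14 ∨ cnt ≠ 9) → (3*v ≥ n - 2 ∧ 3*cnt ≤ n - 5)) ∧ ((¬(v ≤ 14 ∨ cnt ≠ 9)) → (3*v ≥ n - 2 ∧ 3*cnt ≤ n - 26))


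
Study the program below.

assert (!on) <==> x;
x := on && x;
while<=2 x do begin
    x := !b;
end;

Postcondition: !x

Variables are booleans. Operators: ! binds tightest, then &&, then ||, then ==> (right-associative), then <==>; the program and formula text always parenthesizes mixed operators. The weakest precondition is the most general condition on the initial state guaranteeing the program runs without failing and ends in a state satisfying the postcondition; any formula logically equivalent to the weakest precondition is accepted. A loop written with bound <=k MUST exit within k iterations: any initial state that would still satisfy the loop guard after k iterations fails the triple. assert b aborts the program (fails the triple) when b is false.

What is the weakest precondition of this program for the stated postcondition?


Working backward. After the program, !x must hold.
Before the loop (bound <=2), unroll the exhaustion recursion (WP_0 = exit-now case; WP_j = one more guarded iteration, up to j = 2):
  WP_0: !x
  WP_1: x ==> b
  WP_2: x ==> ((!b) ==> b)
So before the loop: x ==> ((!b) ==> b)
Before x := on && x: (on && x) ==> ((!b) ==> b)
Before assert (!on) <==> x: ((!on) <==> x) && ((on && x) ==> ((!b) ==> b))
Answer: WP = ((!on) <==> x) && ((on && x) ==> ((!b) ==> b))


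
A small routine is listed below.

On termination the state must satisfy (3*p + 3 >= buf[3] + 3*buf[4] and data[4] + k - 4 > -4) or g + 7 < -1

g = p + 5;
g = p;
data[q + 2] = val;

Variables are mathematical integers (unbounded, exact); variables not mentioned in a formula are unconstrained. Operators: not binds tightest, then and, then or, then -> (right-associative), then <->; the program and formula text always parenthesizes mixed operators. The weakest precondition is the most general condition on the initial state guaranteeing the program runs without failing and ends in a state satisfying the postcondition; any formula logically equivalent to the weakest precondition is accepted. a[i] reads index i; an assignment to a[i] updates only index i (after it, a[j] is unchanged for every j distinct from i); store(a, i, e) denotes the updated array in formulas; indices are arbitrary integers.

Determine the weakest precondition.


Working backward. After the program, the postcondition (3*p + 3 >= buf[3] + 3*buf[4] and data[4] + k - 4 > -4) or g + 7 < -1 must hold; in canonical form it is (3*p >= buf[3] + 3*buf[4] - 3 and data[4] + k > 0) or g < -8.
Before data[q + 2] := val: (3*p >= buf[3] + 3*buf[4] - 3 and store(data, q + 2, val)[4] + k > 0) or g < -8
Before g := p: (3*p >= buf[3] + 3*buf[4] - 3 and store(data, q + 2, val)[4] + k > 0) or p < -8
Before g := p + 5: (3*p >= buf[3] + 3*buf[4] - 3 and store(data, q + 2, val)[4] + k > 0) or p < -8
Answer: WP = (3*p >= buf[3] + 3*buf[4] - 3 and store(data, q + 2, val)[4] + k > 0) or p < -8


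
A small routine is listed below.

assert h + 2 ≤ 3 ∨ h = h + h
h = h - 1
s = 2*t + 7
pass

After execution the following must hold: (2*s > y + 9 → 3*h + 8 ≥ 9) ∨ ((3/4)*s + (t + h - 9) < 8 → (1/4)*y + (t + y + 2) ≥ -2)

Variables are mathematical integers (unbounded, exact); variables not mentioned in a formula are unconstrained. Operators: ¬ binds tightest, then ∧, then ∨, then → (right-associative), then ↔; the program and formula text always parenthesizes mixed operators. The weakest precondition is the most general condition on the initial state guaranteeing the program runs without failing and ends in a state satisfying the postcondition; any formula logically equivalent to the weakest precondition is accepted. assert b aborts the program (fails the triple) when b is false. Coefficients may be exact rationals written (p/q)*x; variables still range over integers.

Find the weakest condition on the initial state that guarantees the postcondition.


Working backward. After the program, the postcondition (2*s > y + 9 → 3*h + 8 ≥ 9) ∨ ((3/4)*s + (t + h - 9) < 8 → (1/4)*y + (t + y + 2) ≥ -2) must hold; in canonical form it is (2*s > y + 9 → 3*h ≥ 1) ∨ (h + (3/4)*s + t < 17 → t + (5/4)*y ≥ -4).
Before skip: (2*s > y + 9 → 3*h ≥ 1) ∨ (h + (3/4)*s + t < 17 → t + (5/4)*y ≥ -4)
Before s := 2*t + 7: (4*t > y - 5 → 3*h ≥ 1) ∨ (h + (5/2)*t < 47/4 → t + (5/4)*y ≥ -4)
Before h := h - 1: (4*t > y - 5 → 3*h ≥ 4) ∨ (h + (5/2)*t < 51/4 → t + (5/4)*y ≥ -4)
Before assert h + 2 ≤ 3 ∨ h = h + h: (h ≤ 1 ∨ h = 0) ∧ ((4*t > y - 5 → 3*h ≥ 4) ∨ (h + (5/2)*t < 51/4 → t + (5/4)*y ≥ -4))
Answer: WP = (h ≤ 1 ∨ h = 0) ∧ ((4*t > y - 5 → 3*h ≥ 4) ∨ (h + (5/2)*t < 51/4 → t + (5/4)*y ≥ -4))


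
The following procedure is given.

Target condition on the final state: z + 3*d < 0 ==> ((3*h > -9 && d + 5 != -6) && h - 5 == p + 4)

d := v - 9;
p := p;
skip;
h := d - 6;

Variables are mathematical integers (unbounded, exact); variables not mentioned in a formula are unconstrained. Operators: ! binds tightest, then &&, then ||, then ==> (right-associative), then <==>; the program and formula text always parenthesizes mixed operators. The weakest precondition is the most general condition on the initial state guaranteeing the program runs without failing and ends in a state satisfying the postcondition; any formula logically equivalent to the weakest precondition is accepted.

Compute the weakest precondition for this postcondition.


Working backward. After the program, the postcondition z + 3*d < 0 ==> ((3*h > -9 && d + 5 != -6) && h - 5 == p + 4) must hold; in canonical form it is 3*d + z < 0 ==> (3*h > -9 && d != -11 && h == p + 9).
Before h := d - 6: 3*d + z < 0 ==> (3*d > 9 && d != -11 && d == p + 15)
Before skip: 3*d + z < 0 ==> (3*d > 9 && d != -11 && d == p + 15)
Before p := p: 3*d + z < 0 ==> (3*d > 9 && d != -11 && d == p + 15)
Before d := v - 9: 3*v + z < 27 ==> (3*v > 36 && v != -2 && v == p + 24)
Answer: WP = 3*v + z < 27 ==> (3*v > 36 && v != -2 && v == p + 24)


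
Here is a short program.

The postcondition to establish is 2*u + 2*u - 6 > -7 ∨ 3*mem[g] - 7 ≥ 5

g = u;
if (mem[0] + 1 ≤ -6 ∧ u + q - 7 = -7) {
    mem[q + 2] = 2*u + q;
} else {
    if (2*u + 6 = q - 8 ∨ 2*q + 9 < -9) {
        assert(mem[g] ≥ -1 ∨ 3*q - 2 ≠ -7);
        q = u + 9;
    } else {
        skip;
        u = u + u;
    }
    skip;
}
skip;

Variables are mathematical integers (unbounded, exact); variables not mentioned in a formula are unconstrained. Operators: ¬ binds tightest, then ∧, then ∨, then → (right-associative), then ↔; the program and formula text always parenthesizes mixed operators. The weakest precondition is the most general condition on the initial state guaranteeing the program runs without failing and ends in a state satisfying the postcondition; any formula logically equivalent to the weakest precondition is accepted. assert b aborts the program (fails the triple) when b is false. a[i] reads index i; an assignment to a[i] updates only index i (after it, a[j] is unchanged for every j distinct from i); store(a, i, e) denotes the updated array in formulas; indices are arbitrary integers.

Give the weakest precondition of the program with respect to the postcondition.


Working backward. After the program, the postcondition 2*u + 2*u - 6 > -7 ∨ 3*mem[g] - 7 ≥ 5 must hold; in canonical form it is 4*u > -1 ∨ 3*mem[g] ≥ 12.
Before skip: 4*u > -1 ∨ 3*mem[g] ≥ 12
Then branch requires 4*u > -1 ∨ 3*store(mem, q + 2, q + 2*u)[g] ≥ 12; else branch requires ((2*u = q - 14 ∨ 2*q < -18) → ((mem[g] ≥ -1 ∨ 3*q ≠ -5) ∧ (4*u > -1 ∨ 3*mem[g] ≥ 12))) ∧ ((¬(2*u = q - 14 ∨ 2*q < -18)) → (8*u > -1 ∨ 3*mem[g] ≥ 12)).
Before the if: ((mem[0] ≤ -7 ∧ q + u = 0) → (4*u > -1 ∨ 3*store(mem, q + 2, q + 2*u)[g] ≥ 12)) ∧ ((¬(mem[0] ≤ -7 ∧ q + u = 0)) → (((2*u = q - 14 ∨ 2*q < -18) → ((mem[g] ≥ -1 ∨ 3*q ≠ -5) ∧ (4*u > -1 ∨ 3*mem[g] ≥ 12))) ∧ ((¬(2*u = q - 14 ∨ 2*q < -18)) → (8*u > -1 ∨ 3*mem[g] ≥ 12))))
Before g := u: ((mem[0] ≤ -7 ∧ q + u = 0) → (4*u > -1 ∨ 3*store(mem, q + 2, q + 2*u)[u] ≥ 12)) ∧ ((¬(mem[0] ≤ -7 ∧ q + u = 0)) → (((2*u = q - 14 ∨ 2*q < -18) → ((mem[u] ≥ -1 ∨ 3*q ≠ -5) ∧ (4*u > -1 ∨ 3*mem[u] ≥ 12))) ∧ ((¬(2*u = q - 14 ∨ 2*q < -18)) → (8*u > -1 ∨ 3*mem[u] ≥ 12))))
Answer: WP = ((mem[0] ≤ -7 ∧ q + u = 0) → (4*u > -1 ∨ 3*store(mem, q + 2, q + 2*u)[u] ≥ 12)) ∧ ((¬(mem[0] ≤ -7 ∧ q + u = 0)) → (((2*u = q - 14 ∨ 2*q < -18) → ((mem[u] ≥ -1 ∨ 3*q ≠ -5) ∧ (4*u > -1 ∨ 3*mem[u] ≥ 12))) ∧ ((¬(2*u = q - 14 ∨ 2*q < -18)) → (8*u > -1 ∨ 3*mem[u] ≥ 12))))


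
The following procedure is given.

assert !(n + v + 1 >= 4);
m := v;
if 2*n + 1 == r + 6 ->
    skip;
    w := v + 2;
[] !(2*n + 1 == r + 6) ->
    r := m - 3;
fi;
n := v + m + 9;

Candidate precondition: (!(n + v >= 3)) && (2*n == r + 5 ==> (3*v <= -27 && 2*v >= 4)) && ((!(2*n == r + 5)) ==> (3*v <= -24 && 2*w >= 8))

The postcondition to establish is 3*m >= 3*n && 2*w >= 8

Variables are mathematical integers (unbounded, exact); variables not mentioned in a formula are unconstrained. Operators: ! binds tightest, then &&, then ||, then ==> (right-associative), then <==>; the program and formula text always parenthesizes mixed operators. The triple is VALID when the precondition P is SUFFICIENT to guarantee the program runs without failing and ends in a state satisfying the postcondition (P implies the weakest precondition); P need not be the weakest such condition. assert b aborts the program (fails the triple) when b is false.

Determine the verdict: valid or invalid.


Working backward. After the program, 3*m >= 3*n && 2*w >= 8 must hold.
Before n := v + m + 9: 3*v <= -27 && 2*w >= 8
Then branch requires 3*v <= -27 && 2*v >= 4; else branch requires 3*v <= -27 && 2*w >= 8.
Before the if: (2*n == r + 5 ==> (3*v <= -27 && 2*v >= 4)) && ((!(2*n == r + 5)) ==> (3*v <= -27 && 2*w >= 8))
Before m := v: (2*n == r + 5 ==> (3*v <= -27 && 2*v >= 4)) && ((!(2*n == r + 5)) ==> (3*v <= -27 && 2*w >= 8))
Before assert !(n + v + 1 >= 4): (!(n + v >= 3)) && (2*n == r + 5 ==> (3*v <= -27 && 2*v >= 4)) && ((!(2*n == r + 5)) ==> (3*v <= -27 && 2*w >= 8))
The weakest precondition is (!(n + v >= 3)) && (2*n == r + 5 ==> (3*v <= -27 && 2*v >= 4)) && ((!(2*n == r + 5)) ==> (3*v <= -27 && 2*w >= 8)).
Check whether (!(n + v >= 3)) && (2*n == r + 5 ==> (3*v <= -27 && 2*v >= 4)) && ((!(2*n == r + 5)) ==> (3*v <= -24 && 2*w >= 8)) implies it.
Countermodel: at the initial state n = 10, r = 16, v = -8, w = 4, the precondition holds but the weakest precondition fails.
Answer: invalid


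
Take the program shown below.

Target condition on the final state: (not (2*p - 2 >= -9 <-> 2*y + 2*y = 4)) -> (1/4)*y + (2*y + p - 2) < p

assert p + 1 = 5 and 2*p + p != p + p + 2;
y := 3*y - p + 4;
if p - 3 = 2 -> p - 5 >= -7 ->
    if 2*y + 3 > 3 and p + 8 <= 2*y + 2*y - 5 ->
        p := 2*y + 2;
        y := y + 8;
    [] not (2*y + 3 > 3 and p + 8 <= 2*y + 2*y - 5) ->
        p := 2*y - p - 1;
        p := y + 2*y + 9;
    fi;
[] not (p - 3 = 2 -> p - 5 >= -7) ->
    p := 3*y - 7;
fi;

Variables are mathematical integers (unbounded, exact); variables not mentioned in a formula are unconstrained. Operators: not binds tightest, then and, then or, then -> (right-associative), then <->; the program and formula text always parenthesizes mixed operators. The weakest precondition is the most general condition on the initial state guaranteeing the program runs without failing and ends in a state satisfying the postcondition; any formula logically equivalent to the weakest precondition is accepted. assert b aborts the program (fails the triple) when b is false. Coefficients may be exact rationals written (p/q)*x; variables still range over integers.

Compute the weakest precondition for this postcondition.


Working backward. After the program, the postcondition (not (2*p - 2 >= -9 <-> 2*y + 2*y = 4)) -> (1/4)*y + (2*y + p - 2) < p must hold; in canonical form it is (not (2*p >= -7 <-> 4*y = 4)) -> (9/4)*y < 2.
Then branch requires ((2*y > 0 and p <= 4*y - 13) -> ((not (4*y >= -11 <-> 4*y = -28)) -> (9/4)*y < -16)) and ((not (2*y > 0 and p <= 4*y - 13)) -> ((not (6*y >= -25 <-> 4*y = 4)) -> (9/4)*y < 2)); else branch requires (not (6*y >= 7 <-> 4*y = 4)) -> (9/4)*y < 2.
Before the if: ((p = 5 -> p >= -2) -> (((2*y > 0 and p <= 4*y - 13) -> ((not (4*y >= -11 <-> 4*y = -28)) -> (9/4)*y < -16)) and ((not (2*y > 0 and p <= 4*y - 13)) -> ((not (6*y >= -25 <-> 4*y = 4)) -> (9/4)*y < 2)))) and ((not (p = 5 -> p >= -2)) -> ((not (6*y >= 7 <-> 4*y = 4)) -> (9/4)*y < 2))
Before y := 3*y - p + 4: ((p = 5 -> p >= -2) -> (((6*y > 2*p - 8 and 5*p <= 12*y + 3) -> ((not (12*y >= 4*p - 27 <-> 12*y = 4*p - 44)) -> (27/4)*y < (9/4)*p - 25)) and ((not (6*y > 2*p - 8 and 5*p <= 12*y + 3)) -> ((not (18*y >= 6*p - 49 <-> 12*y = 4*p - 12)) -> (27/4)*y < (9/4)*p - 7)))) and ((not (p = 5 -> p >= -2)) -> ((not (18*y >= 6*p - 17 <-> 12*y = 4*p - 12)) -> (27/4)*y < (9/4)*p - 7))
Before assert p + 1 = 5 and 2*p + p != p + p + 2: p = 4 and p != 2 and ((p = 5 -> p >= -2) -> (((6*y > 2*p - 8 and 5*p <= 12*y + 3) -> ((not (12*y >= 4*p - 27 <-> 12*y = 4*p - 44)) -> (27/4)*y < (9/4)*p - 25)) and ((not (6*y > 2*p - 8 and 5*p <= 12*y + 3)) -> ((not (18*y >= 6*p - 49 <-> 12*y = 4*p - 12)) -> (27/4)*y < (9/4)*p - 7)))) and ((not (p = 5 -> p >= -2)) -> ((not (18*y >= 6*p - 17 <-> 12*y = 4*p - 12)) -> (27/4)*y < (9/4)*p - 7))
Answer: WP = p = 4 and p != 2 and ((p = 5 -> p >= -2) -> (((6*y > 2*p - 8 and 5*p <= 12*y + 3) -> ((not (12*y >= 4*p - 27 <-> 12*y = 4*p - 44)) -> (27/4)*y < (9/4)*p - 25)) and ((not (6*y > 2*p - 8 and 5*p <= 12*y + 3)) -> ((not (18*y >= 6*p - 49 <-> 12*y = 4*p - 12)) -> (27/4)*y < (9/4)*p - 7)))) and ((not (p = 5 -> p >= -2)) -> ((not (18*y >= 6*p - 17 <-> 12*y = 4*p - 12)) -> (27/4)*y < (9/4)*p - 7))


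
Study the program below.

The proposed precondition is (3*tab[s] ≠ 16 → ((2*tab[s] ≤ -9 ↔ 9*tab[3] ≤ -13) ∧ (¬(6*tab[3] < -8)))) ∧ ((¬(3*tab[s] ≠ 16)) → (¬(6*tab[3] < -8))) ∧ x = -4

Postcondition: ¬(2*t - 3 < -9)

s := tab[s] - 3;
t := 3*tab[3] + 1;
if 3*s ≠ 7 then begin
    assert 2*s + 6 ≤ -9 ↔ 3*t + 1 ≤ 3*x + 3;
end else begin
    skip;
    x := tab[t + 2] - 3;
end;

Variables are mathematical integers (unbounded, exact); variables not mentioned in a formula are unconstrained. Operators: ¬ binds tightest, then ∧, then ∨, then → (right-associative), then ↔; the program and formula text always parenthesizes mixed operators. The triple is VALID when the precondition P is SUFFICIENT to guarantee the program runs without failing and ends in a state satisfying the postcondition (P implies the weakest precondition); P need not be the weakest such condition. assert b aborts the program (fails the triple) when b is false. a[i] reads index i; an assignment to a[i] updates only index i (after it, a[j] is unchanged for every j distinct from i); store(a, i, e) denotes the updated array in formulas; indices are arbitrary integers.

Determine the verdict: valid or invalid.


Working backward. After the program, the postcondition ¬(2*t - 3 < -9) must hold; in canonical form it is ¬(2*t < -6).
Then branch requires (2*s ≤ -15 ↔ 3*t ≤ 3*x + 2) ∧ (¬(2*t < -6)); else branch requires ¬(2*t < -6).
Before the if: (3*s ≠ 7 → ((2*s ≤ -15 ↔ 3*t ≤ 3*x + 2) ∧ (¬(2*t < -6)))) ∧ ((¬(3*s ≠ 7)) → (¬(2*t < -6)))
Before t := 3*tab[3] + 1: (3*s ≠ 7 → ((2*s ≤ -15 ↔ 9*tab[3] ≤ 3*x - 1) ∧ (¬(6*tab[3] < -8)))) ∧ ((¬(3*s ≠ 7)) → (¬(6*tab[3] < -8)))
Before s := tab[s] - 3: (3*tab[s] ≠ 16 → ((2*tab[s] ≤ -9 ↔ 9*tab[3] ≤ 3*x - 1) ∧ (¬(6*tab[3] < -8)))) ∧ ((¬(3*tab[s] ≠ 16)) → (¬(6*tab[3] < -8)))
The weakest precondition is (3*tab[s] ≠ 16 → ((2*tab[s] ≤ -9 ↔ 9*tab[3] ≤ 3*x - 1) ∧ (¬(6*tab[3] < -8)))) ∧ ((¬(3*tab[s] ≠ 16)) → (¬(6*tab[3] < -8))).
Check whether (3*tab[s] ≠ 16 → ((2*tab[s] ≤ -9 ↔ 9*tab[3] ≤ -13) ∧ (¬(6*tab[3] < -8)))) ∧ ((¬(3*tab[s] ≠ 16)) → (¬(6*tab[3] < -8))) ∧ x = -4 implies it.
Every state satisfying the precondition satisfies the weakest precondition: the implication holds.
Answer: valid


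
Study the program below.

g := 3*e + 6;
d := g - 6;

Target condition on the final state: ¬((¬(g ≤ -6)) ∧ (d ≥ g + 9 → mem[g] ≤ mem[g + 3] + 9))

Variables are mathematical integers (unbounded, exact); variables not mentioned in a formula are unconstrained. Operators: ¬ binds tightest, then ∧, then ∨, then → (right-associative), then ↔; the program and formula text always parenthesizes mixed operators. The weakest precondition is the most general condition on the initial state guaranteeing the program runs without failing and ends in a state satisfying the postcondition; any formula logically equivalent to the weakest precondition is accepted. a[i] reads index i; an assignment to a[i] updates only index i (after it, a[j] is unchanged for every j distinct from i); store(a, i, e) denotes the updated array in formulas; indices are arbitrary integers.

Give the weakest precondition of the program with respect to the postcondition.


Working backward. After the program, ¬((¬(g ≤ -6)) ∧ (d ≥ g + 9 → mem[g] ≤ mem[g + 3] + 9)) must hold.
Before d := g - 6: g ≤ -6
Before g := 3*e + 6: 3*e ≤ -12
Answer: WP = 3*e ≤ -12


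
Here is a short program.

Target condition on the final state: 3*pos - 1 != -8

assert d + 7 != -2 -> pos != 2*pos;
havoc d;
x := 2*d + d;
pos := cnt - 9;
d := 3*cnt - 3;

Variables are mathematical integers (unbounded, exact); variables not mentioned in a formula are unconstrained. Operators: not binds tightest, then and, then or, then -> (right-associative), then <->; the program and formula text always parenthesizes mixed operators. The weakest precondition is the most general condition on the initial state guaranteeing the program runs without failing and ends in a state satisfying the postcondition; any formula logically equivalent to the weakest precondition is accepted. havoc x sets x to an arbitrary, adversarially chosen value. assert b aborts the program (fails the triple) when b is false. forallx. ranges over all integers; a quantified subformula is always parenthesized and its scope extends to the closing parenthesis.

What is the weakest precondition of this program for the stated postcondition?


Working backward. After the program, the postcondition 3*pos - 1 != -8 must hold; in canonical form it is 3*pos != -7.
Before d := 3*cnt - 3: 3*pos != -7
Before pos := cnt - 9: 3*cnt != 20
Before x := 2*d + d: 3*cnt != 20
Before havoc d: 3*cnt != 20
Before assert d + 7 != -2 -> pos != 2*pos: (d != -9 -> pos != 0) and 3*cnt != 20
Answer: WP = (d != -9 -> pos != 0) and 3*cnt != 20


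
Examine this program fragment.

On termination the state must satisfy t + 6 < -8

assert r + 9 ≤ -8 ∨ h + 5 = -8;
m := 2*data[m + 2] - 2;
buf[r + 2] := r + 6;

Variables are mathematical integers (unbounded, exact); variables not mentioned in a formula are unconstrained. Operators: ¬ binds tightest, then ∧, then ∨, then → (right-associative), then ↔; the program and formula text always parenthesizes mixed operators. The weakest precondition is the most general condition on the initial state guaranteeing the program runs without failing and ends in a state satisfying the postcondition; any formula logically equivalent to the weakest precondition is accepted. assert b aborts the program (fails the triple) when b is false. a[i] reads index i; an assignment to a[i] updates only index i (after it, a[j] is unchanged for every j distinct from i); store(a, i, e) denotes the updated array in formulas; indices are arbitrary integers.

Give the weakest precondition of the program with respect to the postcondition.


Working backward. After the program, the postcondition t + 6 < -8 must hold; in canonical form it is t < -14.
Before buf[r + 2] := r + 6: t < -14
Before m := 2*data[m + 2] - 2: t < -14
Before assert r + 9 ≤ -8 ∨ h + 5 = -8: (r ≤ -17 ∨ h = -13) ∧ t < -14
Answer: WP = (r ≤ -17 ∨ h = -13) ∧ t < -14
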